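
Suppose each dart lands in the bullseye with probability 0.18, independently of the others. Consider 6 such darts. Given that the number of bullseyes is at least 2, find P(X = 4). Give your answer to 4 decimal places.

X ~ Binomial(6, 0.18). Want P(X=4 | X≥2) = P(X=4) / P(X≥2).
P(X=4) = C(6,4)·0.18^4·0.82^2 = 0.010588
P(X≥2) = 1 − 0.304007 − 0.400399 = 0.295594
Ratio = 0.010588 / 0.295594 = 0.035819

0.0358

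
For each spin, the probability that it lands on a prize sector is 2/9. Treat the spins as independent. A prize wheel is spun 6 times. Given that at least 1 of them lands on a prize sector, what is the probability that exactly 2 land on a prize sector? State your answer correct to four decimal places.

0.3481

X ~ Binomial(6, 0.222222). Want P(X=2 | X≥1) = P(X=2) / P(X≥1).
P(X=2) = C(6,2)·0.222222^2·0.777778^4 = 0.271074
P(X≥1) = 1 − 0.221377 = 0.778623
Ratio = 0.271074 / 0.778623 = 0.348146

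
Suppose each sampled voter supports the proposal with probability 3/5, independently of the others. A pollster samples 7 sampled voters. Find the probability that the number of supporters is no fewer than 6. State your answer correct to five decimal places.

0.15863

X ~ Binomial(7, 0.60); P(X ≥ 6) = Σ C(7,k) p^k (1−p)^(7−k) over k:
  k=6: C(7,6)·0.60^6·0.40^1 = 0.1306368
  k=7: C(7,7)·0.60^7·0.40^0 = 0.0279936
Total = 0.1586304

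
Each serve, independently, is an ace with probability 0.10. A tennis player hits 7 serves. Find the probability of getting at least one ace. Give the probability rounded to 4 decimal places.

P(at least one) = 1 − P(none) = 1 − (1 − 0.10)^7
= 1 − 0.478297 = 0.521703

0.5217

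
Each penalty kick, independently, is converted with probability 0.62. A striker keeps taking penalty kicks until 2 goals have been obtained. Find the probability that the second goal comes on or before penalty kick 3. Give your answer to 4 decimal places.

0.6765

Finishing within 3 penalty kicks ⇔ at least 2 successes in the first 3. With X ~ Binomial(3, 0.62), P(Y ≤ 3) = 1 − P(X ≤ 1).
  k=0: C(3,0)·0.62^0·0.38^3 = 0.054872
  k=1: C(3,1)·0.62^1·0.38^2 = 0.268584
1 − 0.323456 = 0.676544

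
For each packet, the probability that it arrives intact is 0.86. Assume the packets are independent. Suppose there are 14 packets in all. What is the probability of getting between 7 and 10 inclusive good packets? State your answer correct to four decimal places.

0.1208

X ~ Binomial(14, 0.86); P(7 ≤ X ≤ 10) = Σ C(14,k) p^k (1−p)^(14−k) over k:
  k=7: C(14,7)·0.86^7·0.14^7 = 0.001259
  k=8: C(14,8)·0.86^8·0.14^6 = 0.006766
  k=9: C(14,9)·0.86^9·0.14^5 = 0.027707
  k=10: C(14,10)·0.86^10·0.14^4 = 0.085100
Total = 0.120832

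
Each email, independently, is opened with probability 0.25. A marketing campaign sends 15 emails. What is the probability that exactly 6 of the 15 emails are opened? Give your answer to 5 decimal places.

0.09175

X ~ Binomial(n=15, p=0.25).
P(X=6) = C(15,6) · p^6 · (1−p)^9
= 5005 · 0.00024414 · 0.075085 = 0.0917478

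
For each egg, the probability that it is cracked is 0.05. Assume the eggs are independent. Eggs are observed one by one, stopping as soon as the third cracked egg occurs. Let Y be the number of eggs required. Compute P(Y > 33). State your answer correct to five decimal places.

Needing more than 33 eggs ⇔ fewer than 3 successes in the first 33. With X ~ Binomial(33, 0.05), P(Y > 33) = P(X ≤ 2).
  k=0: C(33,0)·0.05^0·0.95^33 = 0.1840259
  k=1: C(33,1)·0.05^1·0.95^32 = 0.3196239
  k=2: C(33,2)·0.05^2·0.95^31 = 0.2691570
P(X ≤ 2) = 0.7728069

0.77281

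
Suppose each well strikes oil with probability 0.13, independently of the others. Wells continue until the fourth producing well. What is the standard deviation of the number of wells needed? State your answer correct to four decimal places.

Y = total wells until the fourth success; negative binomial with r=4, p=0.13.
SD(Y) = √[r(1−p)/p²] = √(205.917160) = 14.349814

14.3498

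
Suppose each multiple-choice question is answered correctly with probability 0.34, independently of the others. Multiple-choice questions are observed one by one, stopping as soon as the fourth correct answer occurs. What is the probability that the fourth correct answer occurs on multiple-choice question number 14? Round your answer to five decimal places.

Y = trial on which the fourth success occurs; negative binomial, r=4, p=0.34.
P(Y=14) = C(13,3) · p^4 · (1−p)^10
= 286 · 0.013363 · 0.015683 = 0.0599406

0.05994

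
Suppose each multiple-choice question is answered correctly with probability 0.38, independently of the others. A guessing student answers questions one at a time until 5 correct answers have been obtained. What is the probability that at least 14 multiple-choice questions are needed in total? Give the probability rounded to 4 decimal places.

0.4101

Needing more than 13 multiple-choice questions ⇔ fewer than 5 successes in the first 13. With X ~ Binomial(13, 0.38), P(Y > 13) = P(X ≤ 4).
  k=0: C(13,0)·0.38^0·0.62^13 = 0.002000
  k=1: C(13,1)·0.38^1·0.62^12 = 0.015938
  k=2: C(13,2)·0.38^2·0.62^11 = 0.058610
  k=3: C(13,3)·0.38^3·0.62^10 = 0.131715
  k=4: C(13,4)·0.38^4·0.62^9 = 0.201821
P(X ≤ 4) = 0.410083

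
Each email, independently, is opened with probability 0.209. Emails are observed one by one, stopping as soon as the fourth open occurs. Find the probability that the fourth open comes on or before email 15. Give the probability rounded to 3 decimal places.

Finishing within 15 emails ⇔ at least 4 successes in the first 15. With X ~ Binomial(15, 0.209), P(Y ≤ 15) = 1 − P(X ≤ 3).
  k=0: C(15,0)·0.209^0·0.791^15 = 0.02969
  k=1: C(15,1)·0.209^1·0.791^14 = 0.11768
  k=2: C(15,2)·0.209^2·0.791^13 = 0.21766
  k=3: C(15,3)·0.209^3·0.791^12 = 0.24921
1 − 0.61424 = 0.38576

0.386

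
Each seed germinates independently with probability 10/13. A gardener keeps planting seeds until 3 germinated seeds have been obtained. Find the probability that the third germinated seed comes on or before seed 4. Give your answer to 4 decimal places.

Finishing within 4 seeds ⇔ at least 3 successes in the first 4. With X ~ Binomial(4, 0.769231), P(Y ≤ 4) = 1 − P(X ≤ 2).
  k=0: C(4,0)·0.769231^0·0.230769^4 = 0.002836
  k=1: C(4,1)·0.769231^1·0.230769^3 = 0.037814
  k=2: C(4,2)·0.769231^2·0.230769^2 = 0.189069
1 − 0.229719 = 0.770281

0.7703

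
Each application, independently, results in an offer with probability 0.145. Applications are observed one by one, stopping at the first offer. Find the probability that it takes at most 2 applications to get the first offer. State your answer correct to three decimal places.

0.269

Y = number of applications to the first success; geometric, p = 0.145.
P(Y ≤ 2) = 1 − (1−p)^2 = 1 − 0.73103 = 0.26898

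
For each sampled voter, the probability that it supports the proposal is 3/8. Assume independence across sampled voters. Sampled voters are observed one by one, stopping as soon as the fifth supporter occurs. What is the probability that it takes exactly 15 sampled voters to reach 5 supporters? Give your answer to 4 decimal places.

0.0675

Y = trial on which the fifth success occurs; negative binomial, r=5, p=0.375.
P(Y=15) = C(14,4) · p^5 · (1−p)^10
= 1001 · 0.0074158 · 0.0090949 = 0.067513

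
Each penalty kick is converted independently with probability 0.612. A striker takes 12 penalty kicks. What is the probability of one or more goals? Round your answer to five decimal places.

0.99999

P(at least one) = 1 − P(none) = 1 − (1 − 0.612)^12
= 1 − 0.0000116 = 0.9999884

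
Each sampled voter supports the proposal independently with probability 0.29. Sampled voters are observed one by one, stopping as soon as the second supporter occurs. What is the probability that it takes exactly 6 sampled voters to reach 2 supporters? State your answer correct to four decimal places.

Y = trial on which the second success occurs; negative binomial, r=2, p=0.29.
P(Y=6) = C(5,1) · p^2 · (1−p)^4
= 5 · 0.0841 · 0.25412 = 0.106856

0.1069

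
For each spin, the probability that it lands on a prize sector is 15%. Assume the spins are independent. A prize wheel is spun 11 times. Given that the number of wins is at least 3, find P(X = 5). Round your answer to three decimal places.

0.060

X ~ Binomial(11, 0.15). Want P(X=5 | X≥3) = P(X=5) / P(X≥3).
P(X=5) = C(11,5)·0.15^5·0.85^6 = 0.01323
P(X≥3) = 1 − 0.16734 − 0.32484 − 0.28663 = 0.22119
Ratio = 0.01323 / 0.22119 = 0.05982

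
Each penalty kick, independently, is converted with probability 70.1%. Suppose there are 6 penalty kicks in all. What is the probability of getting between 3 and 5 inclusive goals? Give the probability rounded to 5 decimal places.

X ~ Binomial(6, 0.701); P(3 ≤ X ≤ 5) = Σ C(6,k) p^k (1−p)^(6−k) over k:
  k=3: C(6,3)·0.701^3·0.299^3 = 0.1841610
  k=4: C(6,4)·0.701^4·0.299^2 = 0.3238215
  k=5: C(6,5)·0.701^5·0.299^1 = 0.3036774
Total = 0.8116599

0.81166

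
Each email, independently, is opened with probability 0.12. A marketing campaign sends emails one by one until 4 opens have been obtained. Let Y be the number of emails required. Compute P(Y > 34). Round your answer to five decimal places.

Needing more than 34 emails ⇔ fewer than 4 successes in the first 34. With X ~ Binomial(34, 0.12), P(Y > 34) = P(X ≤ 3).
  k=0: C(34,0)·0.12^0·0.88^34 = 0.0129542
  k=1: C(34,1)·0.12^1·0.88^33 = 0.0600604
  k=2: C(34,2)·0.12^2·0.88^32 = 0.1351359
  k=3: C(34,3)·0.12^3·0.88^31 = 0.1965614
P(X ≤ 3) = 0.4047119

0.40471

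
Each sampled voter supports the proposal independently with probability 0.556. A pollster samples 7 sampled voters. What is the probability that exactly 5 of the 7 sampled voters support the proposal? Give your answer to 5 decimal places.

X ~ Binomial(n=7, p=0.556).
P(X=5) = C(7,5) · p^5 · (1−p)^2
= 21 · 0.053134 · 0.19714 = 0.2199678

0.21997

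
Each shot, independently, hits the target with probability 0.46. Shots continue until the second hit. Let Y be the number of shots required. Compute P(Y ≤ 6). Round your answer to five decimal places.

0.84848

Finishing within 6 shots ⇔ at least 2 successes in the first 6. With X ~ Binomial(6, 0.46), P(Y ≤ 6) = 1 − P(X ≤ 1).
  k=0: C(6,0)·0.46^0·0.54^6 = 0.0247949
  k=1: C(6,1)·0.46^1·0.54^5 = 0.1267295
1 − 0.1515245 = 0.8484755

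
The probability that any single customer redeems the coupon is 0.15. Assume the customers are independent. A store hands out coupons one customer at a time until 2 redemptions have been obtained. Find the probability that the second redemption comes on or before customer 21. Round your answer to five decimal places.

Finishing within 21 customers ⇔ at least 2 successes in the first 21. With X ~ Binomial(21, 0.15), P(Y ≤ 21) = 1 − P(X ≤ 1).
  k=0: C(21,0)·0.15^0·0.85^21 = 0.0329456
  k=1: C(21,1)·0.15^1·0.85^20 = 0.1220925
1 − 0.1550381 = 0.8449619

0.84496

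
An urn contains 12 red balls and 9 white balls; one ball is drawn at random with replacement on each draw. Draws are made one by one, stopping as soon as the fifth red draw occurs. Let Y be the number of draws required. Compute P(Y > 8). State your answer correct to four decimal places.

Needing more than 8 draws ⇔ fewer than 5 successes in the first 8. With X ~ Binomial(8, 0.571429), P(Y > 8) = P(X ≤ 4).
  k=0: C(8,0)·0.571429^0·0.428571^8 = 0.001138
  k=1: C(8,1)·0.571429^1·0.428571^7 = 0.012140
  k=2: C(8,2)·0.571429^2·0.428571^6 = 0.056653
  k=3: C(8,3)·0.571429^3·0.428571^5 = 0.151074
  k=4: C(8,4)·0.571429^4·0.428571^4 = 0.251790
P(X ≤ 4) = 0.472795

0.4728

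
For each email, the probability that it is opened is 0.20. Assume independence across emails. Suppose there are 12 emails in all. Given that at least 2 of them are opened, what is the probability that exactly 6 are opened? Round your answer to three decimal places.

0.021

X ~ Binomial(12, 0.20). Want P(X=6 | X≥2) = P(X=6) / P(X≥2).
P(X=6) = C(12,6)·0.20^6·0.80^6 = 0.01550
P(X≥2) = 1 − 0.06872 − 0.20616 = 0.72512
Ratio = 0.01550 / 0.72512 = 0.02138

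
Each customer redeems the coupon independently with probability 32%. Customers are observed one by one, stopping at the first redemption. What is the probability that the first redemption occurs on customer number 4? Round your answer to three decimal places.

Geometric (trials to first success), p = 0.32.
P(Y = 4) = (1−p)^3 · p = 0.31443 · 0.32 = 0.10062

0.101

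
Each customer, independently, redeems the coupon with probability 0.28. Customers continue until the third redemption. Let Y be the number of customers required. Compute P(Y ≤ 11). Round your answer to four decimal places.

0.6335

Finishing within 11 customers ⇔ at least 3 successes in the first 11. With X ~ Binomial(11, 0.28), P(Y ≤ 11) = 1 − P(X ≤ 2).
  k=0: C(11,0)·0.28^0·0.72^11 = 0.026956
  k=1: C(11,1)·0.28^1·0.72^10 = 0.115312
  k=2: C(11,2)·0.28^2·0.72^9 = 0.224218
1 − 0.366487 = 0.633513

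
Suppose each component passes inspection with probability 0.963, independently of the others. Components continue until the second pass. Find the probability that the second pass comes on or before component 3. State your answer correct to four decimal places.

0.9960

Finishing within 3 components ⇔ at least 2 successes in the first 3. With X ~ Binomial(3, 0.963), P(Y ≤ 3) = 1 − P(X ≤ 1).
  k=0: C(3,0)·0.963^0·0.037^3 = 0.000051
  k=1: C(3,1)·0.963^1·0.037^2 = 0.003955
1 − 0.004006 = 0.995994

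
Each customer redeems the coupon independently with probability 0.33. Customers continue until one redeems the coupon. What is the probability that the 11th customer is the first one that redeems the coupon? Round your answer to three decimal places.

0.006

Geometric (trials to first success), p = 0.33.
P(Y = 11) = (1−p)^10 · p = 0.018228 · 0.33 = 0.00602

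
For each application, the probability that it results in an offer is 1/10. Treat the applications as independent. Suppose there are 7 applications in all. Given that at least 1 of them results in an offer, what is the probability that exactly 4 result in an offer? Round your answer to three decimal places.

X ~ Binomial(7, 0.10). Want P(X=4 | X≥1) = P(X=4) / P(X≥1).
P(X=4) = C(7,4)·0.10^4·0.90^3 = 0.00255
P(X≥1) = 1 − 0.47830 = 0.52170
Ratio = 0.00255 / 0.52170 = 0.00489

0.005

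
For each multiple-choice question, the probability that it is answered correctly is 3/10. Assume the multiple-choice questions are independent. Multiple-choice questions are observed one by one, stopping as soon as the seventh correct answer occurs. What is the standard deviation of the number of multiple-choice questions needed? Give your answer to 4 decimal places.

Y = total multiple-choice questions until the seventh success; negative binomial with r=7, p=0.30.
SD(Y) = √[r(1−p)/p²] = √(54.444444) = 7.378648

7.3786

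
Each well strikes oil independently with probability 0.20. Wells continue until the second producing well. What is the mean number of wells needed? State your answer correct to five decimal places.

10.00000

Y = total wells until the second success; negative binomial with r=2, p=0.20.
E[Y] = r / p = 2 / 0.20 = 10.0000000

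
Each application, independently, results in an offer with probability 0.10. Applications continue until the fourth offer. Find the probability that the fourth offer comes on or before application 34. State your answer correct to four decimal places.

Finishing within 34 applications ⇔ at least 4 successes in the first 34. With X ~ Binomial(34, 0.10), P(Y ≤ 34) = 1 − P(X ≤ 3).
  k=0: C(34,0)·0.10^0·0.90^34 = 0.027813
  k=1: C(34,1)·0.10^1·0.90^33 = 0.105071
  k=2: C(34,2)·0.10^2·0.90^32 = 0.192630
  k=3: C(34,3)·0.10^3·0.90^31 = 0.228302
1 − 0.553815 = 0.446185

0.4462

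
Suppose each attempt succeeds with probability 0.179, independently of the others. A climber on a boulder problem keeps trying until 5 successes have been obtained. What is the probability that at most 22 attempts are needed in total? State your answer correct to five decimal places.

Finishing within 22 attempts ⇔ at least 5 successes in the first 22. With X ~ Binomial(22, 0.179), P(Y ≤ 22) = 1 − P(X ≤ 4).
  k=0: C(22,0)·0.179^0·0.821^22 = 0.0130482
  k=1: C(22,1)·0.179^1·0.821^21 = 0.0625867
  k=2: C(22,2)·0.179^2·0.821^20 = 0.1432786
  k=3: C(22,3)·0.179^3·0.821^19 = 0.2082571
  k=4: C(22,4)·0.179^4·0.821^18 = 0.2156767
1 − 0.6428472 = 0.3571528

0.35715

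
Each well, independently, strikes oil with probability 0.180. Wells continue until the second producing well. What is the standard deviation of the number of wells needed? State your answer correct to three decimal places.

7.115

Y = total wells until the second success; negative binomial with r=2, p=0.18.
SD(Y) = √[r(1−p)/p²] = √(50.61728) = 7.11458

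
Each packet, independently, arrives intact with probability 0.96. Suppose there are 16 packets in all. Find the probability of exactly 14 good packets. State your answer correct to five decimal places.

0.10842

X ~ Binomial(n=16, p=0.96).
P(X=14) = C(16,14) · p^14 · (1−p)^2
= 120 · 0.56467 · 0.0016 = 0.1084173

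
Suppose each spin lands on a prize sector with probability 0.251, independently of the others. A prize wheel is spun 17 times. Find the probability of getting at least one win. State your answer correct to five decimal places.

0.99265

P(at least one) = 1 − P(none) = 1 − (1 − 0.251)^17
= 1 − 0.0073484 = 0.9926516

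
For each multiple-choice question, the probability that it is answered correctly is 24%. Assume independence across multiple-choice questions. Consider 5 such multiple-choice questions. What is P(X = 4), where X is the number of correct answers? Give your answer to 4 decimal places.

0.0126

X ~ Binomial(n=5, p=0.24).
P(X=4) = C(5,4) · p^4 · (1−p)^1
= 5 · 0.0033178 · 0.76 = 0.012607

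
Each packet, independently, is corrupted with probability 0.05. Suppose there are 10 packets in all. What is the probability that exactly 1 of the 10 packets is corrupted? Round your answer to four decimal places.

0.3151

X ~ Binomial(n=10, p=0.05).
P(X=1) = C(10,1) · p^1 · (1−p)^9
= 10 · 0.05 · 0.63025 = 0.315125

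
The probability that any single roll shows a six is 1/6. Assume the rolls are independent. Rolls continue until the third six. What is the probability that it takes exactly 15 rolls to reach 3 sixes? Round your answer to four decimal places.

Y = trial on which the third success occurs; negative binomial, r=3, p=0.166667.
P(Y=15) = C(14,2) · p^3 · (1−p)^12
= 91 · 0.0046296 · 0.11216 = 0.047251

0.0473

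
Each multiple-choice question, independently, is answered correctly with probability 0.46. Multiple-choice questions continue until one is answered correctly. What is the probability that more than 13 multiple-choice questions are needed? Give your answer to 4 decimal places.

0.0003

Y = number of multiple-choice questions to the first success; geometric, p = 0.46.
P(Y > 13) = P(first 13 all fail) = (1−p)^13 = 0.000332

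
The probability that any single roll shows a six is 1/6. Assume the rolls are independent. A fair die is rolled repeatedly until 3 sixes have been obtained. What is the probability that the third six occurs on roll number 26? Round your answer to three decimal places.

Y = trial on which the third success occurs; negative binomial, r=3, p=0.166667.
P(Y=26) = C(25,2) · p^3 · (1−p)^23
= 300 · 0.0046296 · 0.015095 = 0.02097

0.021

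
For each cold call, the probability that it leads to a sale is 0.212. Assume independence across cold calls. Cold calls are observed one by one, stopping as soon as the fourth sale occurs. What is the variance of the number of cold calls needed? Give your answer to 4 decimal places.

70.1317

Y = total cold calls until the fourth success; negative binomial with r=4, p=0.212.
Var(Y) = r(1−p)/p² = 4·0.788 / 0.212² = 70.131719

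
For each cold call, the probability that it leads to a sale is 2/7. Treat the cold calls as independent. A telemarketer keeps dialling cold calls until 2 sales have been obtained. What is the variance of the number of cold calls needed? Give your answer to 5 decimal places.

17.50000

Y = total cold calls until the second success; negative binomial with r=2, p=0.285714.
Var(Y) = r(1−p)/p² = 2·0.714286 / 0.285714² = 17.5000000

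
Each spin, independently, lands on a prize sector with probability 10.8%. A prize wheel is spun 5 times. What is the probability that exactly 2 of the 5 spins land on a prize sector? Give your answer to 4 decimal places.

0.0828

X ~ Binomial(n=5, p=0.108).
P(X=2) = C(5,2) · p^2 · (1−p)^3
= 10 · 0.011664 · 0.70973 = 0.082783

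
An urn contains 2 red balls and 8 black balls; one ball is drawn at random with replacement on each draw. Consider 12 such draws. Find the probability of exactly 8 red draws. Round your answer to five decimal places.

0.00052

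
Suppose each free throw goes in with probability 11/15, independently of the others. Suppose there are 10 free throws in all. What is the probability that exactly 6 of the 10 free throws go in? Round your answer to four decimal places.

X ~ Binomial(n=10, p=0.733333).
P(X=6) = C(10,6) · p^6 · (1−p)^4
= 210 · 0.15553 · 0.0050568 = 0.165159

0.1652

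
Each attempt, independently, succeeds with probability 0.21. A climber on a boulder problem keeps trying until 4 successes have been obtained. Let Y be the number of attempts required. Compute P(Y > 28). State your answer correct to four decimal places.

Needing more than 28 attempts ⇔ fewer than 4 successes in the first 28. With X ~ Binomial(28, 0.21), P(Y > 28) = P(X ≤ 3).
  k=0: C(28,0)·0.21^0·0.79^28 = 0.001360
  k=1: C(28,1)·0.21^1·0.79^27 = 0.010123
  k=2: C(28,2)·0.21^2·0.79^26 = 0.036327
  k=3: C(28,3)·0.21^3·0.79^25 = 0.083691
P(X ≤ 3) = 0.131502

0.1315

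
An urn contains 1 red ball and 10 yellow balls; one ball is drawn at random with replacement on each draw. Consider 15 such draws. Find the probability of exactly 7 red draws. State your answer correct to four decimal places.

0.0002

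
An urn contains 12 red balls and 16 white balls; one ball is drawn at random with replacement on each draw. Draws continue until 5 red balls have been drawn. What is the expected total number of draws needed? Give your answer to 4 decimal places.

11.6667

Y = total draws until the fifth success; negative binomial with r=5, p=0.428571.
E[Y] = r / p = 5 / 0.428571 = 11.666667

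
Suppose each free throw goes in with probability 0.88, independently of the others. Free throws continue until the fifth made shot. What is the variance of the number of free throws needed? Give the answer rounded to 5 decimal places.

0.77479

Y = total free throws until the fifth success; negative binomial with r=5, p=0.88.
Var(Y) = r(1−p)/p² = 5·0.12 / 0.88² = 0.7747934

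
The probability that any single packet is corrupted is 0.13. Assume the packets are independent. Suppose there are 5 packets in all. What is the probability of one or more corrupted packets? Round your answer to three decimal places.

P(at least one) = 1 − P(none) = 1 − (1 − 0.13)^5
= 1 − 0.49842 = 0.50158

0.502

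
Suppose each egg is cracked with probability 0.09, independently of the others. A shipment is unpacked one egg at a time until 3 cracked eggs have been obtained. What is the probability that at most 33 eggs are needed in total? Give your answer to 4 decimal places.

Finishing within 33 eggs ⇔ at least 3 successes in the first 33. With X ~ Binomial(33, 0.09), P(Y ≤ 33) = 1 − P(X ≤ 2).
  k=0: C(33,0)·0.09^0·0.91^33 = 0.044501
  k=1: C(33,1)·0.09^1·0.91^32 = 0.145238
  k=2: C(33,2)·0.09^2·0.91^31 = 0.229828
1 − 0.419566 = 0.580434

0.5804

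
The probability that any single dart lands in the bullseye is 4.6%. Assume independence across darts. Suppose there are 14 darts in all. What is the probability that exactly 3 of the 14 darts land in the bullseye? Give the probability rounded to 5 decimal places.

X ~ Binomial(n=14, p=0.046).
P(X=3) = C(14,3) · p^3 · (1−p)^11
= 364 · 9.7336e-05 · 0.59571 = 0.0211061

0.02111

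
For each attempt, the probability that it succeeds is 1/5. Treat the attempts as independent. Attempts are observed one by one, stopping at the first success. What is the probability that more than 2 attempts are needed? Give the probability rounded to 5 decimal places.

Y = number of attempts to the first success; geometric, p = 0.20.
P(Y > 2) = P(first 2 all fail) = (1−p)^2 = 0.6400000

0.64000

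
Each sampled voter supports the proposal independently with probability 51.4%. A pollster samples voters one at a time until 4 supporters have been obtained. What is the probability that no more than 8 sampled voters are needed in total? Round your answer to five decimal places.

0.66689

Finishing within 8 sampled voters ⇔ at least 4 successes in the first 8. With X ~ Binomial(8, 0.514), P(Y ≤ 8) = 1 − P(X ≤ 3).
  k=0: C(8,0)·0.514^0·0.486^8 = 0.0031124
  k=1: C(8,1)·0.514^1·0.486^7 = 0.0263334
  k=2: C(8,2)·0.514^2·0.486^6 = 0.0974769
  k=3: C(8,3)·0.514^3·0.486^5 = 0.2061858
1 − 0.3331085 = 0.6668915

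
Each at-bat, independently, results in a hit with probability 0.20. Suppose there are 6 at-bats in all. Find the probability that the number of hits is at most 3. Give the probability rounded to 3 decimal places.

X ~ Binomial(6, 0.20); P(X ≤ 3) = Σ C(6,k) p^k (1−p)^(6−k) over k:
  k=0: C(6,0)·0.20^0·0.80^6 = 0.26214
  k=1: C(6,1)·0.20^1·0.80^5 = 0.39322
  k=2: C(6,2)·0.20^2·0.80^4 = 0.24576
  k=3: C(6,3)·0.20^3·0.80^3 = 0.08192
Total = 0.98304

0.983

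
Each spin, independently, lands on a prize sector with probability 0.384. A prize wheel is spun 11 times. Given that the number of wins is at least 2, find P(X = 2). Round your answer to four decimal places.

X ~ Binomial(11, 0.384). Want P(X=2 | X≥2) = P(X=2) / P(X≥2).
P(X=2) = C(11,2)·0.384^2·0.616^9 = 0.103574
P(X≥2) = 1 − 0.004846 − 0.033230 = 0.961924
Ratio = 0.103574 / 0.961924 = 0.107674

0.1077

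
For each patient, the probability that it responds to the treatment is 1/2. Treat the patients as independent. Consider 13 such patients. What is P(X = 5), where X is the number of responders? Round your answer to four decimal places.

X ~ Binomial(n=13, p=0.50).
P(X=5) = C(13,5) · p^5 · (1−p)^8
= 1287 · 0.03125 · 0.0039062 = 0.157104

0.1571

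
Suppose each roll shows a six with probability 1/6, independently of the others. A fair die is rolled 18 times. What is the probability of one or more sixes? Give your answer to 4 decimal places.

0.9624

P(at least one) = 1 − P(none) = 1 − (1 − 0.166667)^18
= 1 − 0.037561 = 0.962439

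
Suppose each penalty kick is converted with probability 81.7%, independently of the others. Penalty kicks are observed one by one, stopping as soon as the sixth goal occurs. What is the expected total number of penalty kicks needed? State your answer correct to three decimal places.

Y = total penalty kicks until the sixth success; negative binomial with r=6, p=0.817.
E[Y] = r / p = 6 / 0.817 = 7.34394

7.344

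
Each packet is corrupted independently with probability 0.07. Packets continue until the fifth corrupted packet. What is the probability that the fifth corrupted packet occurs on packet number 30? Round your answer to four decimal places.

0.0065

Y = trial on which the fifth success occurs; negative binomial, r=5, p=0.07.
P(Y=30) = C(29,4) · p^5 · (1−p)^25
= 23751 · 1.6807e-06 · 0.16296 = 0.006505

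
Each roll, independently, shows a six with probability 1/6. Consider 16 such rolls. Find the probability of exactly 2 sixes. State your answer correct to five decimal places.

0.25962

X ~ Binomial(n=16, p=0.166667).
P(X=2) = C(16,2) · p^2 · (1−p)^14
= 120 · 0.027778 · 0.077887 = 0.2596219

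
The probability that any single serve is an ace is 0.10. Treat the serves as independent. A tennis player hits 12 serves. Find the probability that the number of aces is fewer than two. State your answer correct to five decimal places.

X ~ Binomial(12, 0.10); P(X ≤ 1) = Σ C(12,k) p^k (1−p)^(12−k) over k:
  k=0: C(12,0)·0.10^0·0.90^12 = 0.2824295
  k=1: C(12,1)·0.10^1·0.90^11 = 0.3765727
Total = 0.6590023

0.65900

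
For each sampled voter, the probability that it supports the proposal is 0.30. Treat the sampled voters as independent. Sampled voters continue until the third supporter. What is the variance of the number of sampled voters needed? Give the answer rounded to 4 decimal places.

23.3333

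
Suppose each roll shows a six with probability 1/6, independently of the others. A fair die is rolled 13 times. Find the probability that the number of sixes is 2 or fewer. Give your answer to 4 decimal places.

X ~ Binomial(13, 0.166667); P(X ≤ 2) = Σ C(13,k) p^k (1−p)^(13−k) over k:
  k=0: C(13,0)·0.166667^0·0.833333^13 = 0.093464
  k=1: C(13,1)·0.166667^1·0.833333^12 = 0.243006
  k=2: C(13,2)·0.166667^2·0.833333^11 = 0.291607
Total = 0.628077

0.6281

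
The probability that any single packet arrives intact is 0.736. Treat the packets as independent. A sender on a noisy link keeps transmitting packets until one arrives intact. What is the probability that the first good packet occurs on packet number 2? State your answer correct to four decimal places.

Geometric (trials to first success), p = 0.736.
P(Y = 2) = (1−p)^1 · p = 0.264 · 0.736 = 0.194304

0.1943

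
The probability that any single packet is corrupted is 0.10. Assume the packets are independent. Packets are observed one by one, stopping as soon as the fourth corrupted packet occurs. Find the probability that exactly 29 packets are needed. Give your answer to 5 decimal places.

Y = trial on which the fourth success occurs; negative binomial, r=4, p=0.10.
P(Y=29) = C(28,3) · p^4 · (1−p)^25
= 3276 · 0.0001 · 0.07179 = 0.0235183

0.02352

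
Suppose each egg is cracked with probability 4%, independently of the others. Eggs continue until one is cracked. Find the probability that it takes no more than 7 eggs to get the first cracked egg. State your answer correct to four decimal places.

0.2486

Y = number of eggs to the first success; geometric, p = 0.04.
P(Y ≤ 7) = 1 − (1−p)^7 = 1 − 0.751447 = 0.248553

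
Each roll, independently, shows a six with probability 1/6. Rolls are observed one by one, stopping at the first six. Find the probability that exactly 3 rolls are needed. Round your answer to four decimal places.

0.1157

Geometric (trials to first success), p = 0.166667.
P(Y = 3) = (1−p)^2 · p = 0.69444 · 0.166667 = 0.115741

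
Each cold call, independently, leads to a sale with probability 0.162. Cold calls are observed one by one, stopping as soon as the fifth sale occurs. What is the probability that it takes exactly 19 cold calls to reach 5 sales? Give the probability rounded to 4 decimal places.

Y = trial on which the fifth success occurs; negative binomial, r=5, p=0.162.
P(Y=19) = C(18,4) · p^5 · (1−p)^14
= 3060 · 0.00011158 · 0.08422 = 0.028755

0.0288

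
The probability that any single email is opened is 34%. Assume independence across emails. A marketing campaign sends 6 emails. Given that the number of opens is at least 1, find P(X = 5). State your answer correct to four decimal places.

0.0196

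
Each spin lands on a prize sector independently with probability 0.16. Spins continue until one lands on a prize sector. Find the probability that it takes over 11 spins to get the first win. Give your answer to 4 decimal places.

0.1469

Y = number of spins to the first success; geometric, p = 0.16.
P(Y > 11) = P(first 11 all fail) = (1−p)^11 = 0.146917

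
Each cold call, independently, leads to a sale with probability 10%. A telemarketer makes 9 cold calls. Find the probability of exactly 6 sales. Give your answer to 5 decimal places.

X ~ Binomial(n=9, p=0.10).
P(X=6) = C(9,6) · p^6 · (1−p)^3
= 84 · 1e-06 · 0.729 = 0.0000612

0.00006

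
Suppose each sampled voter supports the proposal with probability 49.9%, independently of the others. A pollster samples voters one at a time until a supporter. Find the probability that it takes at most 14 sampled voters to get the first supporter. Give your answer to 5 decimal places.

Y = number of sampled voters to the first success; geometric, p = 0.499.
P(Y ≤ 14) = 1 − (1−p)^14 = 1 − 0.0000628 = 0.9999372

0.99994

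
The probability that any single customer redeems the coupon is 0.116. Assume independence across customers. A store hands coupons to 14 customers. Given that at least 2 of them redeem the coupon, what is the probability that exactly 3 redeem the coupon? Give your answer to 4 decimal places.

0.2956

X ~ Binomial(14, 0.116). Want P(X=3 | X≥2) = P(X=3) / P(X≥2).
P(X=3) = C(14,3)·0.116^3·0.884^11 = 0.146369
P(X≥2) = 1 − 0.177964 − 0.326938 = 0.495098
Ratio = 0.146369 / 0.495098 = 0.295637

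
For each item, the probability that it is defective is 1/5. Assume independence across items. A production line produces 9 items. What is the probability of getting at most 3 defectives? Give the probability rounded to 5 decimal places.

X ~ Binomial(9, 0.20); P(X ≤ 3) = Σ C(9,k) p^k (1−p)^(9−k) over k:
  k=0: C(9,0)·0.20^0·0.80^9 = 0.1342177
  k=1: C(9,1)·0.20^1·0.80^8 = 0.3019899
  k=2: C(9,2)·0.20^2·0.80^7 = 0.3019899
  k=3: C(9,3)·0.20^3·0.80^6 = 0.1761608
Total = 0.9143583

0.91436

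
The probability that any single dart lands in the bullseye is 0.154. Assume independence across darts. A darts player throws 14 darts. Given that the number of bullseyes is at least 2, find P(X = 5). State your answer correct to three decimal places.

0.058

X ~ Binomial(14, 0.154). Want P(X=5 | X≥2) = P(X=5) / P(X≥2).
P(X=5) = C(14,5)·0.154^5·0.846^9 = 0.03849
P(X≥2) = 1 − 0.09620 − 0.24517 = 0.65863
Ratio = 0.03849 / 0.65863 = 0.05845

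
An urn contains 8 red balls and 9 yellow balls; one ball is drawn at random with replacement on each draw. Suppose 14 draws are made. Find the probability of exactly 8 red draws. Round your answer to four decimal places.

X ~ Binomial(n=14, p=0.470588).
P(X=8) = C(14,8) · p^8 · (1−p)^6
= 3003 · 0.0024051 · 0.022017 = 0.159018

0.1590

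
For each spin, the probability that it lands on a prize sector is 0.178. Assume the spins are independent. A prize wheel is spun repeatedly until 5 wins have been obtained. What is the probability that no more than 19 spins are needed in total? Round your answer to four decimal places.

Finishing within 19 spins ⇔ at least 5 successes in the first 19. With X ~ Binomial(19, 0.178), P(Y ≤ 19) = 1 − P(X ≤ 4).
  k=0: C(19,0)·0.178^0·0.822^19 = 0.024130
  k=1: C(19,1)·0.178^1·0.822^18 = 0.099281
  k=2: C(19,2)·0.178^2·0.822^17 = 0.193489
  k=3: C(19,3)·0.178^3·0.822^16 = 0.237429
  k=4: C(19,4)·0.178^4·0.822^15 = 0.205656
1 − 0.759985 = 0.240015

0.2400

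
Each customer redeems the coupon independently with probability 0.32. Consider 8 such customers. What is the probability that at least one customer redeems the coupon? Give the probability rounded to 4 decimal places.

0.9543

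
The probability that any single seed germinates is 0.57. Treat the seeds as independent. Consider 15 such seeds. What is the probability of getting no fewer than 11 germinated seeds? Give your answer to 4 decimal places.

0.1546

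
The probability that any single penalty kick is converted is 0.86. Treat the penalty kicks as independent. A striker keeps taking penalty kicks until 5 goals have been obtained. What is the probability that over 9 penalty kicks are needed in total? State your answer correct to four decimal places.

Needing more than 9 penalty kicks ⇔ fewer than 5 successes in the first 9. With X ~ Binomial(9, 0.86), P(Y > 9) = P(X ≤ 4).
  k=0: C(9,0)·0.86^0·0.14^9 = 0.000000
  k=1: C(9,1)·0.86^1·0.14^8 = 0.000001
  k=2: C(9,2)·0.86^2·0.14^7 = 0.000028
  k=3: C(9,3)·0.86^3·0.14^6 = 0.000402
  k=4: C(9,4)·0.86^4·0.14^5 = 0.003707
P(X ≤ 4) = 0.004138

0.0041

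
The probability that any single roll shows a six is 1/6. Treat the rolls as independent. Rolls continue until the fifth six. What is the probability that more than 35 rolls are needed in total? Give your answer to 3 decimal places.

Needing more than 35 rolls ⇔ fewer than 5 successes in the first 35. With X ~ Binomial(35, 0.166667), P(Y > 35) = P(X ≤ 4).
  k=0: C(35,0)·0.166667^0·0.833333^35 = 0.00169
  k=1: C(35,1)·0.166667^1·0.833333^34 = 0.01185
  k=2: C(35,2)·0.166667^2·0.833333^33 = 0.04029
  k=3: C(35,3)·0.166667^3·0.833333^32 = 0.08865
  k=4: C(35,4)·0.166667^4·0.833333^31 = 0.14183
P(X ≤ 4) = 0.28432

0.284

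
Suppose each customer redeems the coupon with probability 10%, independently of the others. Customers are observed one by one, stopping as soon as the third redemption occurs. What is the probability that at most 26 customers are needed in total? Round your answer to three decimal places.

0.489

Finishing within 26 customers ⇔ at least 3 successes in the first 26. With X ~ Binomial(26, 0.10), P(Y ≤ 26) = 1 − P(X ≤ 2).
  k=0: C(26,0)·0.10^0·0.90^26 = 0.06461
  k=1: C(26,1)·0.10^1·0.90^25 = 0.18665
  k=2: C(26,2)·0.10^2·0.90^24 = 0.25924
1 − 0.51051 = 0.48949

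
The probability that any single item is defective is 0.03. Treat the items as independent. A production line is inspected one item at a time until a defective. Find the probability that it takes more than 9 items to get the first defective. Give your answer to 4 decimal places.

0.7602

Y = number of items to the first success; geometric, p = 0.03.
P(Y > 9) = P(first 9 all fail) = (1−p)^9 = 0.760231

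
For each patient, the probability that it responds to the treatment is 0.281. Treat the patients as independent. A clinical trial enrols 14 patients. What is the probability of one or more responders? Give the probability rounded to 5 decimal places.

0.99013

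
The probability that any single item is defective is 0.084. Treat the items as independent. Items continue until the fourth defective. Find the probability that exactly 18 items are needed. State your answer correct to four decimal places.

Y = trial on which the fourth success occurs; negative binomial, r=4, p=0.084.
P(Y=18) = C(17,3) · p^4 · (1−p)^14
= 680 · 4.9787e-05 · 0.29278 = 0.009912

0.0099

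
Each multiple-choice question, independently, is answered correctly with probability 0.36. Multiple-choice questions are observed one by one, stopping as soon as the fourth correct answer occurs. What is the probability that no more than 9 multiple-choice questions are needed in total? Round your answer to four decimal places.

0.4163

Finishing within 9 multiple-choice questions ⇔ at least 4 successes in the first 9. With X ~ Binomial(9, 0.36), P(Y ≤ 9) = 1 − P(X ≤ 3).
  k=0: C(9,0)·0.36^0·0.64^9 = 0.018014
  k=1: C(9,1)·0.36^1·0.64^8 = 0.091198
  k=2: C(9,2)·0.36^2·0.64^7 = 0.205195
  k=3: C(9,3)·0.36^3·0.64^6 = 0.269319
1 − 0.583726 = 0.416274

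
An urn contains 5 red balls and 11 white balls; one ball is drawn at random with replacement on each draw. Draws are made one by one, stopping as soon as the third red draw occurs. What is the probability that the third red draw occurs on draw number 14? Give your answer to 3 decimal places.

Y = trial on which the third success occurs; negative binomial, r=3, p=0.3125.
P(Y=14) = C(13,2) · p^3 · (1−p)^11
= 78 · 0.030518 · 0.016218 = 0.03861

0.039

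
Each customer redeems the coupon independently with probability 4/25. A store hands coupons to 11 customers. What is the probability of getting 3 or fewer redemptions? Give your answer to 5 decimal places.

X ~ Binomial(11, 0.16); P(X ≤ 3) = Σ C(11,k) p^k (1−p)^(11−k) over k:
  k=0: C(11,0)·0.16^0·0.84^11 = 0.1469170
  k=1: C(11,1)·0.16^1·0.84^10 = 0.3078262
  k=2: C(11,2)·0.16^2·0.84^9 = 0.2931678
  k=3: C(11,3)·0.16^3·0.84^8 = 0.1675244
Total = 0.9154354

0.91544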